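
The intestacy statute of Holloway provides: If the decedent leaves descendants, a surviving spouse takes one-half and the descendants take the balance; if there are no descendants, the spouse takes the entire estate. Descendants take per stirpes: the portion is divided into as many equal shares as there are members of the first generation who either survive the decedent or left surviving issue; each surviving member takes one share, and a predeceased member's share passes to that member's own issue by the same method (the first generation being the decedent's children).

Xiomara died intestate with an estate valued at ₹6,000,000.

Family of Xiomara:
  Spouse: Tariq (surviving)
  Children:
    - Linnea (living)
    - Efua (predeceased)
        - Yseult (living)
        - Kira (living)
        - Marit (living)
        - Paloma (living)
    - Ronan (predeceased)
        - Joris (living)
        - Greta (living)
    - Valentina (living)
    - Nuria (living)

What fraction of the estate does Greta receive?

Greta receives 1/20 of the estate.

Tariq takes one-half of ₹6,000,000 = ₹3,000,000. The remaining ₹3,000,000 passes to the descendants.
The descendants' portion (₹3,000,000) is divided into 5 shares of ₹600,000: Linnea, Valentina, and Nuria each take ₹600,000; Efua's ₹600,000 share passes to Efua's issue; Ronan's ₹600,000 share passes to Ronan's issue.
Efua's share (₹600,000) is divided into 4 shares of ₹150,000: Yseult, Kira, Marit, and Paloma each take ₹150,000.
Ronan's share (₹600,000) is divided into 2 shares of ₹300,000: Joris and Greta each take ₹300,000.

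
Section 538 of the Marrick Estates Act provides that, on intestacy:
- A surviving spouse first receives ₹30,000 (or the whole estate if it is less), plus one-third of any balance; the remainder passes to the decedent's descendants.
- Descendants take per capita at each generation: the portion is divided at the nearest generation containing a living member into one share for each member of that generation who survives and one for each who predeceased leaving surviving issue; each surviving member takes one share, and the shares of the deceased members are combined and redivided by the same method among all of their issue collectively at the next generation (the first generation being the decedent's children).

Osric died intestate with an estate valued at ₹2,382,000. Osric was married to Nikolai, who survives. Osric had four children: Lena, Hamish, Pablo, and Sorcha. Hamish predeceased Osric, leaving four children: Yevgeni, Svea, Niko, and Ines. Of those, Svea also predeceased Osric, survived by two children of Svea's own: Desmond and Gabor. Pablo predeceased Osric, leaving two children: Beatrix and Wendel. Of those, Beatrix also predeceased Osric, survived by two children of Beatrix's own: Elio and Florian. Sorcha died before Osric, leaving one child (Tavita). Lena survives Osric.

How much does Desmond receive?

Nikolai first takes ₹30,000, leaving a balance of ₹2,352,000. Nikolai then takes one-third of the balance (₹784,000), for a total of ₹814,000. The remaining ₹1,568,000 passes to the descendants.
The descendants' portion (₹1,568,000) is divided at the children's generation into 4 shares of ₹392,000. Lena takes ₹392,000. The 3 shares of the deceased (Hamish, Pablo, and Sorcha) are combined into a pool of ₹1,176,000.
That pool (₹1,176,000) is divided at the grandchildren's generation into 7 shares of ₹168,000. Yevgeni, Niko, Ines, Wendel, and Tavita each take ₹168,000. The 2 shares of the deceased (Svea and Beatrix) are combined into a pool of ₹336,000.
That pool (₹336,000) is divided at the great-grandchildren's generation equally among Desmond, Gabor, Elio, and Florian: ₹84,000 each.

Desmond receives ₹84,000.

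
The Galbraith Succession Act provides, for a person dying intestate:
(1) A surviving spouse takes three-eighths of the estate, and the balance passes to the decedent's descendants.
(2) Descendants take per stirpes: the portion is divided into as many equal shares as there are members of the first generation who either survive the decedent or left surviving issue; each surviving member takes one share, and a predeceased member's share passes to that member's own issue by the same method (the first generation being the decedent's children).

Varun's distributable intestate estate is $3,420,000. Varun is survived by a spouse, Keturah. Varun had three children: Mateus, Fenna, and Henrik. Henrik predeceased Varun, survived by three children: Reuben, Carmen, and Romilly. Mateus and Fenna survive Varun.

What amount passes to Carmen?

Keturah takes three-eighths of $3,420,000 = $1,282,500. The remaining $2,137,500 passes to the descendants.
The descendants' portion ($2,137,500) is divided into 3 shares of $712,500: Mateus and Fenna each take $712,500; Henrik's $712,500 share passes to Henrik's issue.
Henrik's share ($712,500) is divided into 3 shares of $237,500: Reuben, Carmen, and Romilly each take $237,500.

Carmen receives $237,500.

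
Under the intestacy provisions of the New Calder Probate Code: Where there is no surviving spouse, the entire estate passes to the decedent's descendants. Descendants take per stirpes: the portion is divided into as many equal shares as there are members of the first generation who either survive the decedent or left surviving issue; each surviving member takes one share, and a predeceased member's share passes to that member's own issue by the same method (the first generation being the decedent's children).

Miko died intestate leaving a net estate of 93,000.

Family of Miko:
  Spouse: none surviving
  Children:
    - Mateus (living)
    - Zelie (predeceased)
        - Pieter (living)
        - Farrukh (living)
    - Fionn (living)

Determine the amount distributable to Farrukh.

The entire 93,000 passes to the descendants.
That amount (93,000) is divided into 3 shares of 31,000: Mateus and Fionn each take 31,000; Zelie's 31,000 share passes to Zelie's issue.
Zelie's share (31,000) is divided into 2 shares of 15,500: Pieter and Farrukh each take 15,500.

Farrukh receives 15,500.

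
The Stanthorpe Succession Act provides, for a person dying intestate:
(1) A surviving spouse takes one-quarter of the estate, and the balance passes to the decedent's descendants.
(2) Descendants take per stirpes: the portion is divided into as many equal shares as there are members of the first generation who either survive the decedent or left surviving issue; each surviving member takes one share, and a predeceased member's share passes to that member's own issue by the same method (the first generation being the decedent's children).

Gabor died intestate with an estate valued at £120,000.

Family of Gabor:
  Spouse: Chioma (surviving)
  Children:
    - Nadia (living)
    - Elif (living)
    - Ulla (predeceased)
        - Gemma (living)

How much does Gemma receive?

Gemma receives £30,000.

Chioma takes one-quarter of £120,000 = £30,000. The remaining £90,000 passes to the descendants.
The descendants' portion (£90,000) is divided into 3 shares of £30,000: Nadia and Elif each take £30,000; Ulla's £30,000 share passes to Ulla's issue.
Ulla's share (£30,000) passes entirely to Gemma.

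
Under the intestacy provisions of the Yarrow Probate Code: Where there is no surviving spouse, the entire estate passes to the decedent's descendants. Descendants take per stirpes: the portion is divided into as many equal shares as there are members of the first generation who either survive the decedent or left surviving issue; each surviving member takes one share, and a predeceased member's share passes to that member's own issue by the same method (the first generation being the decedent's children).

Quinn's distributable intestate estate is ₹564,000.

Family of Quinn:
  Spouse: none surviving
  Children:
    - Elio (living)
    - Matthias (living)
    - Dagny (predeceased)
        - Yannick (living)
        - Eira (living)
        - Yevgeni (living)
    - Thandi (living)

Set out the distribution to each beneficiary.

Elio: ₹141,000; Matthias: ₹141,000; Yannick: ₹47,000; Eira: ₹47,000; Yevgeni: ₹47,000; Thandi: ₹141,000

The entire ₹564,000 passes to the descendants.
That amount (₹564,000) is divided into 4 shares of ₹141,000: Elio, Matthias, and Thandi each take ₹141,000; Dagny's ₹141,000 share passes to Dagny's issue.
Dagny's share (₹141,000) is divided into 3 shares of ₹47,000: Yannick, Eira, and Yevgeni each take ₹47,000.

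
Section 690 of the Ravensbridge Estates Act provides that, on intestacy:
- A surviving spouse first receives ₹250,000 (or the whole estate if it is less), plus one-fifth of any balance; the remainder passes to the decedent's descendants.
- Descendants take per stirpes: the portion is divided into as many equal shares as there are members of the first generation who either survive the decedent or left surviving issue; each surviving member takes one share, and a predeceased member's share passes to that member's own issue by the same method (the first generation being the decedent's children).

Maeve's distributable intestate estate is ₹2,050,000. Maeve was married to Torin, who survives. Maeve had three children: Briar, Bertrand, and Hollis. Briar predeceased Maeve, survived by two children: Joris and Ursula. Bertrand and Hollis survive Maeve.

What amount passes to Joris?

Torin first takes ₹250,000, leaving a balance of ₹1,800,000. Torin then takes one-fifth of the balance (₹360,000), for a total of ₹610,000. The remaining ₹1,440,000 passes to the descendants.
The descendants' portion (₹1,440,000) is divided into 3 shares of ₹480,000: Bertrand and Hollis each take ₹480,000; Briar's ₹480,000 share passes to Briar's issue.
Briar's share (₹480,000) is divided into 2 shares of ₹240,000: Joris and Ursula each take ₹240,000.

Joris receives ₹240,000.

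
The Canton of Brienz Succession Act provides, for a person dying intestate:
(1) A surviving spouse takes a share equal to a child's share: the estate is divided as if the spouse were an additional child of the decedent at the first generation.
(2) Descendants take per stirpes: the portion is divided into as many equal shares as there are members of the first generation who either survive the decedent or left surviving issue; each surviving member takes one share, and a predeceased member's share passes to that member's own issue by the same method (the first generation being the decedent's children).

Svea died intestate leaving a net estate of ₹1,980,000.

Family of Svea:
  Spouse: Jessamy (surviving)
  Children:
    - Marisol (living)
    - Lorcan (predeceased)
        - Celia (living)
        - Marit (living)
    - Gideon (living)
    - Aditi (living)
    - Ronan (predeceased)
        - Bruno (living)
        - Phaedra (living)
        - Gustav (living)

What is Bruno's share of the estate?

The spouse counts as an additional share at the children's level, so there are 6 primary shares of ₹330,000. Jessamy takes one such share (₹330,000).
The children's combined portion (₹1,650,000) is divided into 5 shares of ₹330,000: Marisol, Gideon, and Aditi each take ₹330,000; Lorcan's ₹330,000 share passes to Lorcan's issue; Ronan's ₹330,000 share passes to Ronan's issue.
Lorcan's share (₹330,000) is divided into 2 shares of ₹165,000: Celia and Marit each take ₹165,000.
Ronan's share (₹330,000) is divided into 3 shares of ₹110,000: Bruno, Phaedra, and Gustav each take ₹110,000.

Bruno receives ₹110,000.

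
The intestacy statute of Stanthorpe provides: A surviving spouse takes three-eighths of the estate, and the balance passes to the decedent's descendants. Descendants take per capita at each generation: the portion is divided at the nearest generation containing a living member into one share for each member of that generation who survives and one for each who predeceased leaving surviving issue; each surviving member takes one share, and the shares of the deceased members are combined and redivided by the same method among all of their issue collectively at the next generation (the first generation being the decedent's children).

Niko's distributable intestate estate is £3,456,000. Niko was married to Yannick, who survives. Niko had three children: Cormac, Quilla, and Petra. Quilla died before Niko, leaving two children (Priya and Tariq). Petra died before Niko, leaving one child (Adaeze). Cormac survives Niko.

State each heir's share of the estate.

Yannick: £1,296,000; Cormac: £720,000; Priya: £480,000; Tariq: £480,000; Adaeze: £480,000

Yannick takes three-eighths of £3,456,000 = £1,296,000. The remaining £2,160,000 passes to the descendants.
The descendants' portion (£2,160,000) is divided at the children's generation into 3 shares of £720,000. Cormac takes £720,000. The 2 shares of the deceased (Quilla and Petra) are combined into a pool of £1,440,000.
That pool (£1,440,000) is divided at the grandchildren's generation equally among Priya, Tariq, and Adaeze: £480,000 each.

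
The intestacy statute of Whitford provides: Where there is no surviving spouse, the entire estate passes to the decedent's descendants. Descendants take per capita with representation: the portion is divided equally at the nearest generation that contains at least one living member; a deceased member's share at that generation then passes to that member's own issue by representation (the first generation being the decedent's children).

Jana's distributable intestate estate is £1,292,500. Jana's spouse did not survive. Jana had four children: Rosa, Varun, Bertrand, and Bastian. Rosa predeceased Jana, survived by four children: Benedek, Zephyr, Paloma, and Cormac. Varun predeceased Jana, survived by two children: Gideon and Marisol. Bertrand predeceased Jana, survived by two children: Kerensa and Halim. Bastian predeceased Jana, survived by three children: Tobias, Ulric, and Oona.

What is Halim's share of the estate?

The entire £1,292,500 passes to the descendants.
No child survives, so the initial division is made at the grandchildren's generation.
That amount (£1,292,500) is divided into 11 shares of £117,500: Benedek, Zephyr, Paloma, Cormac, Gideon, Marisol, Kerensa, Halim, Tobias, Ulric, and Oona each take £117,500.

Halim receives £117,500.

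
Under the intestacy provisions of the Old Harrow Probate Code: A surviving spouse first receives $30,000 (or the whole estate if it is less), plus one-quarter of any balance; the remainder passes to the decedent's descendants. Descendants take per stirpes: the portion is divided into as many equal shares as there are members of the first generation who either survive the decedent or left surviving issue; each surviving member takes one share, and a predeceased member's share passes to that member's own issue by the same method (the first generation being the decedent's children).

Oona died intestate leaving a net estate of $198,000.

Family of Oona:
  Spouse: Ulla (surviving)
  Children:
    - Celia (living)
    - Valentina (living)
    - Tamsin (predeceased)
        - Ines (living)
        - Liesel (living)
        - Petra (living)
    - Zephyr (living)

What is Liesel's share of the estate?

Ulla first takes $30,000, leaving a balance of $168,000. Ulla then takes one-quarter of the balance ($42,000), for a total of $72,000. The remaining $126,000 passes to the descendants.
The descendants' portion ($126,000) is divided into 4 shares of $31,500: Celia, Valentina, and Zephyr each take $31,500; Tamsin's $31,500 share passes to Tamsin's issue.
Tamsin's share ($31,500) is divided into 3 shares of $10,500: Ines, Liesel, and Petra each take $10,500.

Liesel receives $10,500.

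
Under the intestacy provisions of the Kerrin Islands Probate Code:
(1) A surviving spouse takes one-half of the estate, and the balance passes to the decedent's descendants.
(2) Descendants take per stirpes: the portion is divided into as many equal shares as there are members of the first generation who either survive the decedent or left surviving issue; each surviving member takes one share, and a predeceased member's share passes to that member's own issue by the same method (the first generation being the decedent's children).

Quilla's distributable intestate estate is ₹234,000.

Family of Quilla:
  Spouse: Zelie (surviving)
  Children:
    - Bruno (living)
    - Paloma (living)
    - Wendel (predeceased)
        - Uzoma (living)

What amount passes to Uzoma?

Zelie takes one-half of ₹234,000 = ₹117,000. The remaining ₹117,000 passes to the descendants.
The descendants' portion (₹117,000) is divided into 3 shares of ₹39,000: Bruno and Paloma each take ₹39,000; Wendel's ₹39,000 share passes to Wendel's issue.
Wendel's share (₹39,000) passes entirely to Uzoma.

Uzoma receives ₹39,000.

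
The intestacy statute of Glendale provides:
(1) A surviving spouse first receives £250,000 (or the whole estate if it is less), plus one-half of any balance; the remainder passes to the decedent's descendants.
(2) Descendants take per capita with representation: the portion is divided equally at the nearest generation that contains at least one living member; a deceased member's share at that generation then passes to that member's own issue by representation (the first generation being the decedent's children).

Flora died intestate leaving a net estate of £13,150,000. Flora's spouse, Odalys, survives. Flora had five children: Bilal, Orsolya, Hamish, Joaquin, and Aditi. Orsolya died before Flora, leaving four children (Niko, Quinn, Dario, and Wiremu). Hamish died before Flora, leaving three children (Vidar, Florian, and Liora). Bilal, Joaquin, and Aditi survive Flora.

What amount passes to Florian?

Florian receives £430,000.

Odalys first takes £250,000, leaving a balance of £12,900,000. Odalys then takes one-half of the balance (£6,450,000), for a total of £6,700,000. The remaining £6,450,000 passes to the descendants.
The descendants' portion (£6,450,000) is divided into 5 shares of £1,290,000: Bilal, Joaquin, and Aditi each take £1,290,000; Orsolya's £1,290,000 share passes to Orsolya's issue; Hamish's £1,290,000 share passes to Hamish's issue.
Orsolya's share (£1,290,000) is divided into 4 shares of £322,500: Niko, Quinn, Dario, and Wiremu each take £322,500.
Hamish's share (£1,290,000) is divided into 3 shares of £430,000: Vidar, Florian, and Liora each take £430,000.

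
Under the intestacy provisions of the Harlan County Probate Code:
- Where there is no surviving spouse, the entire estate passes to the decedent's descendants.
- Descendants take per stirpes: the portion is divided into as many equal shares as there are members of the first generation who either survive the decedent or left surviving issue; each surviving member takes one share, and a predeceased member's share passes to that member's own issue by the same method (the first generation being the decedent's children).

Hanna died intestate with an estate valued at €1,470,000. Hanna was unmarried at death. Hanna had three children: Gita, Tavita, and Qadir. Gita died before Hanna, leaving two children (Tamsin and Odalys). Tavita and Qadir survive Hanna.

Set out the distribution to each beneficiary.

The entire €1,470,000 passes to the descendants.
That amount (€1,470,000) is divided into 3 shares of €490,000: Tavita and Qadir each take €490,000; Gita's €490,000 share passes to Gita's issue.
Gita's share (€490,000) is divided into 2 shares of €245,000: Tamsin and Odalys each take €245,000.

Tamsin: €245,000; Odalys: €245,000; Tavita: €490,000; Qadir: €490,000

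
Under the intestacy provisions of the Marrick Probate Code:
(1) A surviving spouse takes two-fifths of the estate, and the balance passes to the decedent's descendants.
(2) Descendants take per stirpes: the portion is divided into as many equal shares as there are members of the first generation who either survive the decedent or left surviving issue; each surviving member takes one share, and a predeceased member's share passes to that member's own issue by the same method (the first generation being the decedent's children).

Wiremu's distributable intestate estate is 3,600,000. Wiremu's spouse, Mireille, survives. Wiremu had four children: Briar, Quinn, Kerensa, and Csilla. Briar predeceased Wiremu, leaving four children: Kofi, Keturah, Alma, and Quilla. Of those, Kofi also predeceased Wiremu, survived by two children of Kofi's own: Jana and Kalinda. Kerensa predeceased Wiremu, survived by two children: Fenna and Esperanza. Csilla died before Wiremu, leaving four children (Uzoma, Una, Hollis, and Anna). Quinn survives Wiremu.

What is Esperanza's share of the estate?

Mireille takes two-fifths of 3,600,000 = 1,440,000. The remaining 2,160,000 passes to the descendants.
The descendants' portion (2,160,000) is divided into 4 shares of 540,000: Quinn takes 540,000; Briar's 540,000 share passes to Briar's issue; Kerensa's 540,000 share passes to Kerensa's issue; Csilla's 540,000 share passes to Csilla's issue.
Briar's share (540,000) is divided into 4 shares of 135,000: Keturah, Alma, and Quilla each take 135,000; Kofi's 135,000 share passes to Kofi's issue.
Kofi's share (135,000) is divided into 2 shares of 67,500: Jana and Kalinda each take 67,500.
Kerensa's share (540,000) is divided into 2 shares of 270,000: Fenna and Esperanza each take 270,000.
Csilla's share (540,000) is divided into 4 shares of 135,000: Uzoma, Una, Hollis, and Anna each take 135,000.

Esperanza receives 270,000.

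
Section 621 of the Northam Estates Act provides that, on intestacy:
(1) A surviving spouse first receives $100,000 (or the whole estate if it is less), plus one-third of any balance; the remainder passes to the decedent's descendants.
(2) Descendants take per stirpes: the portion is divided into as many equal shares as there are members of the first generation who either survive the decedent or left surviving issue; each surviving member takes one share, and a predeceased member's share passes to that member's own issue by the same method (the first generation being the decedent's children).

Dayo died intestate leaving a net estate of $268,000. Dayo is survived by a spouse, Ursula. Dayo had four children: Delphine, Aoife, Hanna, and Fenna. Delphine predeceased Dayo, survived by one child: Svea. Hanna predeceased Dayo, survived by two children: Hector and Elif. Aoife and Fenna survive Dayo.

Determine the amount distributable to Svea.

Svea receives $28,000.

Ursula first takes $100,000, leaving a balance of $168,000. Ursula then takes one-third of the balance ($56,000), for a total of $156,000. The remaining $112,000 passes to the descendants.
The descendants' portion ($112,000) is divided into 4 shares of $28,000: Aoife and Fenna each take $28,000; Delphine's $28,000 share passes to Delphine's issue; Hanna's $28,000 share passes to Hanna's issue.
Delphine's share ($28,000) passes entirely to Svea.
Hanna's share ($28,000) is divided into 2 shares of $14,000: Hector and Elif each take $14,000.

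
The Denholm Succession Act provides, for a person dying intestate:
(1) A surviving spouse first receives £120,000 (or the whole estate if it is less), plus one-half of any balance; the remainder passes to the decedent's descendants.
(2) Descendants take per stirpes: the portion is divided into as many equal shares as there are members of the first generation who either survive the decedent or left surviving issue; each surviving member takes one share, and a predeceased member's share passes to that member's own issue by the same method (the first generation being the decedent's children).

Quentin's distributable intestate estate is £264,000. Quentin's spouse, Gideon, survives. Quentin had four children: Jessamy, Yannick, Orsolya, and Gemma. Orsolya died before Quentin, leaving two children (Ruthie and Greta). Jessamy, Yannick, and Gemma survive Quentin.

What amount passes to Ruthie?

Gideon first takes £120,000, leaving a balance of £144,000. Gideon then takes one-half of the balance (£72,000), for a total of £192,000. The remaining £72,000 passes to the descendants.
The descendants' portion (£72,000) is divided into 4 shares of £18,000: Jessamy, Yannick, and Gemma each take £18,000; Orsolya's £18,000 share passes to Orsolya's issue.
Orsolya's share (£18,000) is divided into 2 shares of £9,000: Ruthie and Greta each take £9,000.

Ruthie receives £9,000.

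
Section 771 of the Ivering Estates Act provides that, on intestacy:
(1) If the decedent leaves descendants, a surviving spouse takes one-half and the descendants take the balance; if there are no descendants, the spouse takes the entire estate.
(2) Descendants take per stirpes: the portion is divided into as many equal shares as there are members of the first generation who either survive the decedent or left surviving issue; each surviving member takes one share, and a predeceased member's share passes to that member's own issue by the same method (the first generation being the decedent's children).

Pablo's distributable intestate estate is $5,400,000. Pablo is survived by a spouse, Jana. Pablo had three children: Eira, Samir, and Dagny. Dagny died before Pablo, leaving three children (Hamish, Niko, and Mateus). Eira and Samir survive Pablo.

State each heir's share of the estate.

Jana: $2,700,000; Eira: $900,000; Samir: $900,000; Hamish: $300,000; Niko: $300,000; Mateus: $300,000

Jana takes one-half of $5,400,000 = $2,700,000. The remaining $2,700,000 passes to the descendants.
The descendants' portion ($2,700,000) is divided into 3 shares of $900,000: Eira and Samir each take $900,000; Dagny's $900,000 share passes to Dagny's issue.
Dagny's share ($900,000) is divided into 3 shares of $300,000: Hamish, Niko, and Mateus each take $300,000.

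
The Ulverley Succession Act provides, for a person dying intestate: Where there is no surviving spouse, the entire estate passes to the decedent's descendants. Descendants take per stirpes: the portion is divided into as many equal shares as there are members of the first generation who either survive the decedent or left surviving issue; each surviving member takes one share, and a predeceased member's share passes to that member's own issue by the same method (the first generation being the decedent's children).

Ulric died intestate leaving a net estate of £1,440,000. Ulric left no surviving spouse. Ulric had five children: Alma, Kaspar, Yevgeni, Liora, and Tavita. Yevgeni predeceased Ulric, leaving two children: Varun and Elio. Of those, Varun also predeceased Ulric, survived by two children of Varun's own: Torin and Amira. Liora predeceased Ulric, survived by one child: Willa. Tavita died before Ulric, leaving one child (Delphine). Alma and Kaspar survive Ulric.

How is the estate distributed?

Alma: £288,000; Kaspar: £288,000; Torin: £72,000; Amira: £72,000; Elio: £144,000; Willa: £288,000; Delphine: £288,000

The entire £1,440,000 passes to the descendants.
That amount (£1,440,000) is divided into 5 shares of £288,000: Alma and Kaspar each take £288,000; Yevgeni's £288,000 share passes to Yevgeni's issue; Liora's £288,000 share passes to Liora's issue; Tavita's £288,000 share passes to Tavita's issue.
Yevgeni's share (£288,000) is divided into 2 shares of £144,000: Elio takes £144,000; Varun's £144,000 share passes to Varun's issue.
Varun's share (£144,000) is divided into 2 shares of £72,000: Torin and Amira each take £72,000.
Liora's share (£288,000) passes entirely to Willa.
Tavita's share (£288,000) passes entirely to Delphine.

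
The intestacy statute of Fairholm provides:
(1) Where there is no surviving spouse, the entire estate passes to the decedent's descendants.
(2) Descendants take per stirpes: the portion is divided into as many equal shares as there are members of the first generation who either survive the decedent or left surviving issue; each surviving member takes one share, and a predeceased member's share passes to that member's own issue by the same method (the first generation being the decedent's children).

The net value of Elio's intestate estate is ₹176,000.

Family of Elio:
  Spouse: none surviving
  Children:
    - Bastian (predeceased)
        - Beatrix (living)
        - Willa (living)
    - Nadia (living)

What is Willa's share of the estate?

Willa receives ₹44,000.

The entire ₹176,000 passes to the descendants.
That amount (₹176,000) is divided into 2 shares of ₹88,000: Nadia takes ₹88,000; Bastian's ₹88,000 share passes to Bastian's issue.
Bastian's share (₹88,000) is divided into 2 shares of ₹44,000: Beatrix and Willa each take ₹44,000.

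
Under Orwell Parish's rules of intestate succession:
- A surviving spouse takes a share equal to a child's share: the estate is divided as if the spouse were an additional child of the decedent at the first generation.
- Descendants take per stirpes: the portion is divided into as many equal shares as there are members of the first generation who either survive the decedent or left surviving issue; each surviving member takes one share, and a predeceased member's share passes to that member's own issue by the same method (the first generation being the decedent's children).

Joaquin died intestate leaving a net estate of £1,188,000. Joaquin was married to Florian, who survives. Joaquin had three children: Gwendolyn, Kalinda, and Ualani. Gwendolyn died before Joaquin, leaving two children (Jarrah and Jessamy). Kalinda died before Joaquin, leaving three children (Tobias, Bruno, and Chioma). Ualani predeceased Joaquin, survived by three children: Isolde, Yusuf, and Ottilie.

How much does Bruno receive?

Bruno receives £99,000.

The spouse counts as an additional share at the children's level, so there are 4 primary shares of £297,000. Florian takes one such share (£297,000).
The children's combined portion (£891,000) is divided into 3 shares of £297,000: Gwendolyn's £297,000 share passes to Gwendolyn's issue; Kalinda's £297,000 share passes to Kalinda's issue; Ualani's £297,000 share passes to Ualani's issue.
Gwendolyn's share (£297,000) is divided into 2 shares of £148,500: Jarrah and Jessamy each take £148,500.
Kalinda's share (£297,000) is divided into 3 shares of £99,000: Tobias, Bruno, and Chioma each take £99,000.
Ualani's share (£297,000) is divided into 3 shares of £99,000: Isolde, Yusuf, and Ottilie each take £99,000.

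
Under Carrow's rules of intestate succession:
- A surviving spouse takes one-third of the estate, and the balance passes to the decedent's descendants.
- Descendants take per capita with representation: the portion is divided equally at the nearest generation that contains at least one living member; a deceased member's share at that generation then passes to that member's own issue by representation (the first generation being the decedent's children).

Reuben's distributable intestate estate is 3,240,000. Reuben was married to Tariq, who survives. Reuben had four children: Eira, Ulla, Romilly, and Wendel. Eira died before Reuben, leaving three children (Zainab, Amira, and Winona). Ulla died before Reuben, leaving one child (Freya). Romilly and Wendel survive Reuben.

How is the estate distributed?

Tariq: 1,080,000; Zainab: 180,000; Amira: 180,000; Winona: 180,000; Freya: 540,000; Romilly: 540,000; Wendel: 540,000

Tariq takes one-third of 3,240,000 = 1,080,000. The remaining 2,160,000 passes to the descendants.
The descendants' portion (2,160,000) is divided into 4 shares of 540,000: Romilly and Wendel each take 540,000; Eira's 540,000 share passes to Eira's issue; Ulla's 540,000 share passes to Ulla's issue.
Eira's share (540,000) is divided into 3 shares of 180,000: Zainab, Amira, and Winona each take 180,000.
Ulla's share (540,000) passes entirely to Freya.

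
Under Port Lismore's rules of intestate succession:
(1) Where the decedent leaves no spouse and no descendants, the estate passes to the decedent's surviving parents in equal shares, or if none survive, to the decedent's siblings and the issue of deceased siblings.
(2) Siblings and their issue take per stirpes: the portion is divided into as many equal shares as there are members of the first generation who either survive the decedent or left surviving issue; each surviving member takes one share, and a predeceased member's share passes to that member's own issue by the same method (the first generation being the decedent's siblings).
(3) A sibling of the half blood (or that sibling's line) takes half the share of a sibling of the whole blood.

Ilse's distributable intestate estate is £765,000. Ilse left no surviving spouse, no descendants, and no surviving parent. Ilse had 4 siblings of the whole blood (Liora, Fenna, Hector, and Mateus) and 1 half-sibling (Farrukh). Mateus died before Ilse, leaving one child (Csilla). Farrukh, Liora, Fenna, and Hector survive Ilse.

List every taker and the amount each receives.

Farrukh: £85,000; Liora: £170,000; Fenna: £170,000; Hector: £170,000; Csilla: £170,000

The entire £765,000 passes to the siblings and their issue.
Counting each half-blood sibling's line as half a unit, there are 9/2 units in £765,000, so one unit is £170,000. Whole-blood lines (Liora, Fenna, Hector, and Mateus) take £170,000 each; half-blood lines (Farrukh) take £85,000 each.
Mateus's share (£170,000) passes entirely to Csilla.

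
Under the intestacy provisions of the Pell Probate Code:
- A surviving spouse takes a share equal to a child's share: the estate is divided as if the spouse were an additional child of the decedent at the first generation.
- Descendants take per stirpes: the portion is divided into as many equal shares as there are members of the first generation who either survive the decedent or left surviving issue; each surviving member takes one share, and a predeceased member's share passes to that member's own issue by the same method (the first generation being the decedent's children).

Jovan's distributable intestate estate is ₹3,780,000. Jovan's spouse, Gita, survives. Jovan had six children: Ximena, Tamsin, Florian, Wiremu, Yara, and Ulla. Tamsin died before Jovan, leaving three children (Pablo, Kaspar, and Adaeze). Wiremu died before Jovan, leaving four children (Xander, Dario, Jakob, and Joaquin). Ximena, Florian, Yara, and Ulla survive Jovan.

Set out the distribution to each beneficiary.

The spouse counts as an additional share at the children's level, so there are 7 primary shares of ₹540,000. Gita takes one such share (₹540,000).
The children's combined portion (₹3,240,000) is divided into 6 shares of ₹540,000: Ximena, Florian, Yara, and Ulla each take ₹540,000; Tamsin's ₹540,000 share passes to Tamsin's issue; Wiremu's ₹540,000 share passes to Wiremu's issue.
Tamsin's share (₹540,000) is divided into 3 shares of ₹180,000: Pablo, Kaspar, and Adaeze each take ₹180,000.
Wiremu's share (₹540,000) is divided into 4 shares of ₹135,000: Xander, Dario, Jakob, and Joaquin each take ₹135,000.

Gita: ₹540,000; Ximena: ₹540,000; Pablo: ₹180,000; Kaspar: ₹180,000; Adaeze: ₹180,000; Florian: ₹540,000; Xander: ₹135,000; Dario: ₹135,000; Jakob: ₹135,000; Joaquin: ₹135,000; Yara: ₹540,000; Ulla: ₹540,000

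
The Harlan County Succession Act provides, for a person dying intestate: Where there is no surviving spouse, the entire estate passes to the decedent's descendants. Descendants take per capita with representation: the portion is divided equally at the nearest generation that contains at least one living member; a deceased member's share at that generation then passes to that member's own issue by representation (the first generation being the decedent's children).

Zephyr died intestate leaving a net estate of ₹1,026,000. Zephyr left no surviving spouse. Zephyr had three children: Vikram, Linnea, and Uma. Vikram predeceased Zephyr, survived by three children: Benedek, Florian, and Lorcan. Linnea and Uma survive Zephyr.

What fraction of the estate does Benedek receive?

The entire ₹1,026,000 passes to the descendants.
That amount (₹1,026,000) is divided into 3 shares of ₹342,000: Linnea and Uma each take ₹342,000; Vikram's ₹342,000 share passes to Vikram's issue.
Vikram's share (₹342,000) is divided into 3 shares of ₹114,000: Benedek, Florian, and Lorcan each take ₹114,000.

Benedek receives 1/9 of the estate.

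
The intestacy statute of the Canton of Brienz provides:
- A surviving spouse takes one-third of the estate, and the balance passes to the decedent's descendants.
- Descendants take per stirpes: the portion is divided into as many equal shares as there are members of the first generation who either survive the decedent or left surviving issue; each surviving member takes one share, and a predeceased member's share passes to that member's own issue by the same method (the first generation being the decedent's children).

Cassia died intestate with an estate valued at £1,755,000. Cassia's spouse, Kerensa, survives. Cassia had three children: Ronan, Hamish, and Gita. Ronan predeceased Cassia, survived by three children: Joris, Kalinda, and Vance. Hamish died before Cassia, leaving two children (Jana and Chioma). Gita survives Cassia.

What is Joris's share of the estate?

Joris receives £130,000.

Kerensa takes one-third of £1,755,000 = £585,000. The remaining £1,170,000 passes to the descendants.
The descendants' portion (£1,170,000) is divided into 3 shares of £390,000: Gita takes £390,000; Ronan's £390,000 share passes to Ronan's issue; Hamish's £390,000 share passes to Hamish's issue.
Ronan's share (£390,000) is divided into 3 shares of £130,000: Joris, Kalinda, and Vance each take £130,000.
Hamish's share (£390,000) is divided into 2 shares of £195,000: Jana and Chioma each take £195,000.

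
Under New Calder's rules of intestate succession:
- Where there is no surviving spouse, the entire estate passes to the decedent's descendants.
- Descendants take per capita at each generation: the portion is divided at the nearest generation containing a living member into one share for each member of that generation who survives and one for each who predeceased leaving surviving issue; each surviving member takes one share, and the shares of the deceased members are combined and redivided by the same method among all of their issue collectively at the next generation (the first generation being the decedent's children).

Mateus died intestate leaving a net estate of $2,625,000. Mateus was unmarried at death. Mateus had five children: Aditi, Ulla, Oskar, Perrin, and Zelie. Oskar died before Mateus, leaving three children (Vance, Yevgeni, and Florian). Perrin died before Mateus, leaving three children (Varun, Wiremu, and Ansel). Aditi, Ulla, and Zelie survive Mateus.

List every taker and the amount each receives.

The entire $2,625,000 passes to the descendants.
That amount ($2,625,000) is divided at the children's generation into 5 shares of $525,000. Aditi, Ulla, and Zelie each take $525,000. The 2 shares of the deceased (Oskar and Perrin) are combined into a pool of $1,050,000.
That pool ($1,050,000) is divided at the grandchildren's generation equally among Vance, Yevgeni, Florian, Varun, Wiremu, and Ansel: $175,000 each.

Aditi: $525,000; Ulla: $525,000; Vance: $175,000; Yevgeni: $175,000; Florian: $175,000; Varun: $175,000; Wiremu: $175,000; Ansel: $175,000; Zelie: $525,000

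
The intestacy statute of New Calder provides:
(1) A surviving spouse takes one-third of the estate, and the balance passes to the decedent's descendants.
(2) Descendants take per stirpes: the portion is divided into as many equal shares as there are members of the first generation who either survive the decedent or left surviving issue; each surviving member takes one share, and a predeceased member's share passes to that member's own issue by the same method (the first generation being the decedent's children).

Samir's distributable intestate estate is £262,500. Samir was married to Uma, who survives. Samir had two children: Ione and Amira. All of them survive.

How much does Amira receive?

Uma takes one-third of £262,500 = £87,500. The remaining £175,000 passes to the descendants.
The descendants' portion (£175,000) is divided into 2 shares of £87,500: Ione and Amira each take £87,500.

Amira receives £87,500.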